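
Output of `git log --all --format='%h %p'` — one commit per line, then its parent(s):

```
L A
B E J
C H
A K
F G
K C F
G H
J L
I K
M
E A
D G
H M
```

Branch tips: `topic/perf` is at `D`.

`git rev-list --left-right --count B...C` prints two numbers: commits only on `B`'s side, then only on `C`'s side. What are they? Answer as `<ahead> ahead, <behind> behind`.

Reachable from B: {A, B, C, E, F, G, H, J, K, L, M}.
Reachable from C: {C, H, M}.
Only in B's history (ahead): {A, B, E, F, G, J, K, L} — 8.
Only in C's history (behind): {} — 0.

8 ahead, 0 behind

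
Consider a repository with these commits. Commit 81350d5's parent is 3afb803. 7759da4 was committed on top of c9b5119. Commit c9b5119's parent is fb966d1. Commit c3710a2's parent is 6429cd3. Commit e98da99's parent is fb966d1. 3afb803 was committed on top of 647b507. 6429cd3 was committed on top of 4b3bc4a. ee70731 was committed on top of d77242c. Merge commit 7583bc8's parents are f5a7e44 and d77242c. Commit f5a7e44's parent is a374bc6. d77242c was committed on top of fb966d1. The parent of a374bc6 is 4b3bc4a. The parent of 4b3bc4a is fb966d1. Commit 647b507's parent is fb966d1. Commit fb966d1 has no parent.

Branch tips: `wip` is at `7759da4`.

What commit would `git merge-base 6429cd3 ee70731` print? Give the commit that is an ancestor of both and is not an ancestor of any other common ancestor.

Ancestors of 6429cd3: {4b3bc4a, 6429cd3, fb966d1}.
Ancestors of ee70731: {d77242c, ee70731, fb966d1}.
Common ancestors: {fb966d1}.
The only common ancestor is fb966d1, so it is the merge base.

fb966d1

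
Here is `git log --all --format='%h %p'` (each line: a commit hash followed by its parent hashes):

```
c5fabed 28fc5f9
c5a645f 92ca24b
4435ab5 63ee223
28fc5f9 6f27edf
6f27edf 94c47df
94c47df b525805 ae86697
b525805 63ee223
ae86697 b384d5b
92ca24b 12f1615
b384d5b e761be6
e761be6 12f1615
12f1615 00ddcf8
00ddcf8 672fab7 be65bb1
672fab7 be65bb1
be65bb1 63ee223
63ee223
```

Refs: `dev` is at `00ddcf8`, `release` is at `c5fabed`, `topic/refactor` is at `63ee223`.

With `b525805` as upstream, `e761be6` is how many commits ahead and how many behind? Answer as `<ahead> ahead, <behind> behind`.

Reachable from e761be6: {00ddcf8, 12f1615, 63ee223, 672fab7, be65bb1, e761be6}.
Reachable from b525805: {63ee223, b525805}.
Only in e761be6's history (ahead): {00ddcf8, 12f1615, 672fab7, be65bb1, e761be6} — 5.
Only in b525805's history (behind): {b525805} — 1.

5 ahead, 1 behind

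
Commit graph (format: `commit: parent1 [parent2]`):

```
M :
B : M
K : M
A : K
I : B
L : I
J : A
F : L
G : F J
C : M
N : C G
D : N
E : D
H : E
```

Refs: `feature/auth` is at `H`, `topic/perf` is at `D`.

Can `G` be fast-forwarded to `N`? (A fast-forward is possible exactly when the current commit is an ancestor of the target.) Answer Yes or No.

Yes

A fast-forward from G to N is possible iff G is an ancestor of N.
Ancestors of N: {A, B, C, F, G, I, J, K, L, M, N}.
G is among them, so fast-forward is possible.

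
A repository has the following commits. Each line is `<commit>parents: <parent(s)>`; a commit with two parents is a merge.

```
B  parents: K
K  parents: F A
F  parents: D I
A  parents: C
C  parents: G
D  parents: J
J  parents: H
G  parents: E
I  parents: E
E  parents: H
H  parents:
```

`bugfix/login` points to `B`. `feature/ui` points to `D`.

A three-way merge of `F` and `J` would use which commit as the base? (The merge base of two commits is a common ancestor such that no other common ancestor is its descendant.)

J

Ancestors of F: {D, E, F, H, I, J}.
Ancestors of J: {H, J}.
Common ancestors: {H, J}.
Among these, J is not an ancestor of any other common ancestor — it is the merge base.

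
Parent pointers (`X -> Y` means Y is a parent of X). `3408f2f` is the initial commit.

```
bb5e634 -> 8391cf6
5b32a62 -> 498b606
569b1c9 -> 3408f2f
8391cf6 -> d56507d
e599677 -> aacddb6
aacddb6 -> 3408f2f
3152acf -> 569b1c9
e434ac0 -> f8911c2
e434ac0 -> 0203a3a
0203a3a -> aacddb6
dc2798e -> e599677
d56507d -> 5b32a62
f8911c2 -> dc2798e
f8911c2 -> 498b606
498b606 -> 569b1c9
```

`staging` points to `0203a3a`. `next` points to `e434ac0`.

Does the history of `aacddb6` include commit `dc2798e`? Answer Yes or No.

Ancestors of aacddb6: {3408f2f, aacddb6}.
dc2798e is not in that set, so it is not an ancestor of aacddb6.

No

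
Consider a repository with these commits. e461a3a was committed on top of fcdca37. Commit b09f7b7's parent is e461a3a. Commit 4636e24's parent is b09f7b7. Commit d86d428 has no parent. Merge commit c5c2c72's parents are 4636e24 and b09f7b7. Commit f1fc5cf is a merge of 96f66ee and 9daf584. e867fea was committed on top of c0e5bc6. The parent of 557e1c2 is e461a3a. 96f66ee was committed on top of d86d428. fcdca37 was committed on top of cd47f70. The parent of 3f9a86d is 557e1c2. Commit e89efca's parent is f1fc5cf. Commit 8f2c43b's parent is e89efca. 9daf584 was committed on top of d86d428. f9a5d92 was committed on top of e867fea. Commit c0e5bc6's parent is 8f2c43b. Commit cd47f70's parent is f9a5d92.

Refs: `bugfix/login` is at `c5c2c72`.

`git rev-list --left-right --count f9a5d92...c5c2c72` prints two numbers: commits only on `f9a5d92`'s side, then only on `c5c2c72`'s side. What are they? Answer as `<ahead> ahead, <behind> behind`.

Reachable from f9a5d92: {8f2c43b, 96f66ee, 9daf584, c0e5bc6, d86d428, e867fea, e89efca, f1fc5cf, f9a5d92}.
Reachable from c5c2c72: {4636e24, 8f2c43b, 96f66ee, 9daf584, b09f7b7, c0e5bc6, c5c2c72, cd47f70, d86d428, e461a3a, e867fea, e89efca, f1fc5cf, f9a5d92, fcdca37}.
Only in f9a5d92's history (ahead): {} — 0.
Only in c5c2c72's history (behind): {4636e24, b09f7b7, c5c2c72, cd47f70, e461a3a, fcdca37} — 6.

0 ahead, 6 behind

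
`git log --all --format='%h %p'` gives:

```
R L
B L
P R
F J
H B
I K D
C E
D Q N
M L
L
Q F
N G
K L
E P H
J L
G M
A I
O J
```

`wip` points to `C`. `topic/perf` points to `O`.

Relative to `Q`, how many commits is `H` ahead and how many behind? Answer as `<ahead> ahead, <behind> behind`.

2 ahead, 3 behind

Reachable from H: {B, H, L}.
Reachable from Q: {F, J, L, Q}.
Only in H's history (ahead): {B, H} — 2.
Only in Q's history (behind): {F, J, Q} — 3.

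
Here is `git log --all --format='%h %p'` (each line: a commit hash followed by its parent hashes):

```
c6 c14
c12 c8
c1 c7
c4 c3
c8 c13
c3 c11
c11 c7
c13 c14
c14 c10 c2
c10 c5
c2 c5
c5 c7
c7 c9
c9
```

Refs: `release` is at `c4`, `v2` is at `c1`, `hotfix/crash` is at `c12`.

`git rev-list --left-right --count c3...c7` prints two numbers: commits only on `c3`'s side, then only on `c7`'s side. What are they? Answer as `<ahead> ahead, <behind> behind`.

Reachable from c3: {c11, c3, c7, c9}.
Reachable from c7: {c7, c9}.
Only in c3's history (ahead): {c11, c3} — 2.
Only in c7's history (behind): {} — 0.

2 ahead, 0 behind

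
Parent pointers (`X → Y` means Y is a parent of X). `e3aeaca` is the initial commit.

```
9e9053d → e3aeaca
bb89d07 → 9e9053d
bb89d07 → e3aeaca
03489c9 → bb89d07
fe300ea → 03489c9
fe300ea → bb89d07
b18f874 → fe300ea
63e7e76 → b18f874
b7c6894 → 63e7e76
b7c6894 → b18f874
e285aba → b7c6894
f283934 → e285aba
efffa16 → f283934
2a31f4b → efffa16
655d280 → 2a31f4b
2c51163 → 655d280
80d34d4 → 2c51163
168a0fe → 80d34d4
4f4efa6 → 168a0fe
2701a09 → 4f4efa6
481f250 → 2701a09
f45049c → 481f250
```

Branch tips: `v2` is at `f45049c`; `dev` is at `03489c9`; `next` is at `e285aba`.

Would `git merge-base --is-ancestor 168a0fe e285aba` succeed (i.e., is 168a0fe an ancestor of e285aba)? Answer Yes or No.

Ancestors of e285aba: {03489c9, 63e7e76, 9e9053d, b18f874, b7c6894, bb89d07, e285aba, e3aeaca, fe300ea}.
168a0fe is not in that set, so it is not an ancestor of e285aba.

No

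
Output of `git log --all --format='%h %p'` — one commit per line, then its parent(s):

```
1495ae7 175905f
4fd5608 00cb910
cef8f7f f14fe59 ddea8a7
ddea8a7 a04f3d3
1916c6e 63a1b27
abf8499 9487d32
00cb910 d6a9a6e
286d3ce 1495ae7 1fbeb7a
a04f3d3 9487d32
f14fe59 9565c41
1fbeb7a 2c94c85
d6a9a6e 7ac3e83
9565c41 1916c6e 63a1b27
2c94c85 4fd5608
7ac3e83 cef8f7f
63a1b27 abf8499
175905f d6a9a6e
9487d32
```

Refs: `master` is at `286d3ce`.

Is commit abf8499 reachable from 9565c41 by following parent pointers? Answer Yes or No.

Ancestors of 9565c41 (commits reachable by following parents): {1916c6e, 63a1b27, 9487d32, 9565c41, abf8499}.
abf8499 is in that set, so it is an ancestor of 9565c41.

Yes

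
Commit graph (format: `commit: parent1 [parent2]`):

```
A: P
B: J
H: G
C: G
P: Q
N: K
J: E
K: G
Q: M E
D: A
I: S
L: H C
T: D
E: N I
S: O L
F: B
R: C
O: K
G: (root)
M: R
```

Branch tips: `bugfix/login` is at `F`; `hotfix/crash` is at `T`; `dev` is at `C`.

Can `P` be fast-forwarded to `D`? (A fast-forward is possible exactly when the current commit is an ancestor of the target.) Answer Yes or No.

Yes

A fast-forward from P to D is possible iff P is an ancestor of D.
Ancestors of D: {A, C, D, E, G, H, I, K, L, M, N, O, P, Q, R, S}.
P is among them, so fast-forward is possible.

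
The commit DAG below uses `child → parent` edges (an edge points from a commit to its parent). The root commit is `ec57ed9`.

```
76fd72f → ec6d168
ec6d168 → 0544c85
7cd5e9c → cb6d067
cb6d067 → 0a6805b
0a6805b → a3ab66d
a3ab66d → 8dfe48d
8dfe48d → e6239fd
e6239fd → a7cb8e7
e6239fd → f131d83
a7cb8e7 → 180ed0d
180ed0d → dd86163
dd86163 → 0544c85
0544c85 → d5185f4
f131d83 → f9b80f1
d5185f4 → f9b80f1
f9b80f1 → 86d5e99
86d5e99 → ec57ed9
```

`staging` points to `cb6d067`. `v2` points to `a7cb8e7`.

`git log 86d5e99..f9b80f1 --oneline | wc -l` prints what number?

1

Reachable from f9b80f1: {86d5e99, ec57ed9, f9b80f1}.
Reachable from 86d5e99: {86d5e99, ec57ed9}.
In f9b80f1's history but not 86d5e99's: {f9b80f1} — 1 commit.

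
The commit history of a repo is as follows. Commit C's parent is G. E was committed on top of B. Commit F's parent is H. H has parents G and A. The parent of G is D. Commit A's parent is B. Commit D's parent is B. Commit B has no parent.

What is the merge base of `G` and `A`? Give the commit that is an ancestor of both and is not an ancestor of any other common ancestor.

Ancestors of G: {B, D, G}.
Ancestors of A: {A, B}.
Common ancestors: {B}.
The only common ancestor is B, so it is the merge base.

B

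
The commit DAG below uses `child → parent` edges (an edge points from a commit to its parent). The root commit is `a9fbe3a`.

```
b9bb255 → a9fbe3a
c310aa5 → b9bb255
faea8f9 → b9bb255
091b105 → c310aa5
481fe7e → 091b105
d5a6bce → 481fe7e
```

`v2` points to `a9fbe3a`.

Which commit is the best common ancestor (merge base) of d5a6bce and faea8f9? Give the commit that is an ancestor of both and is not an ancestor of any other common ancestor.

Ancestors of d5a6bce: {091b105, 481fe7e, a9fbe3a, b9bb255, c310aa5, d5a6bce}.
Ancestors of faea8f9: {a9fbe3a, b9bb255, faea8f9}.
Common ancestors: {a9fbe3a, b9bb255}.
Among these, b9bb255 is not an ancestor of any other common ancestor — it is the merge base.

b9bb255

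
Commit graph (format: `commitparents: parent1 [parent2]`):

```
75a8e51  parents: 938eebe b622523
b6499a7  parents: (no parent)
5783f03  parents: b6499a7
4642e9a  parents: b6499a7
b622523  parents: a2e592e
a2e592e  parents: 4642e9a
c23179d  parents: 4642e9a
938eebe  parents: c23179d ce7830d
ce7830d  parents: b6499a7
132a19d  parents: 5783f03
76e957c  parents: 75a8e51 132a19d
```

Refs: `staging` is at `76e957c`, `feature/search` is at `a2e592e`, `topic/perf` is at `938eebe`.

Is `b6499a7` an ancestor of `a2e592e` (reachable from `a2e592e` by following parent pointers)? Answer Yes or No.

Ancestors of a2e592e (commits reachable by following parents): {4642e9a, a2e592e, b6499a7}.
b6499a7 is in that set, so it is an ancestor of a2e592e.

Yes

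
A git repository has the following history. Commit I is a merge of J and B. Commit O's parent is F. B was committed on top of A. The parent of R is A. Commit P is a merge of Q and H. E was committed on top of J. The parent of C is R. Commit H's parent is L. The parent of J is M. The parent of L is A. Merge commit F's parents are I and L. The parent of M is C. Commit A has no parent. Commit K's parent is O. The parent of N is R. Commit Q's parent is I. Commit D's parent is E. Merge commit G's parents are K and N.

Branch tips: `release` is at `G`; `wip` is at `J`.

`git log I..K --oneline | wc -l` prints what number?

4

Reachable from K: {A, B, C, F, I, J, K, L, M, O, R}.
Reachable from I: {A, B, C, I, J, M, R}.
In K's history but not I's: {F, K, L, O} — 4 commits.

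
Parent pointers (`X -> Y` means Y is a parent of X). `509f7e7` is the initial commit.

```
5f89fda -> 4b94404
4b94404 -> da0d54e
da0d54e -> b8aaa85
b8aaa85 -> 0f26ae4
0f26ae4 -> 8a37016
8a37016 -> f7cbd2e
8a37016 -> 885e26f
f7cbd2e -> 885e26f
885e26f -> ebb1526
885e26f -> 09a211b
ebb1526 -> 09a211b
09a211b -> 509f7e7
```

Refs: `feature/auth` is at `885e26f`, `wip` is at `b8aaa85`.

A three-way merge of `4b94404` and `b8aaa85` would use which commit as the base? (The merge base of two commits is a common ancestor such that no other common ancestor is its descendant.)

Ancestors of 4b94404: {09a211b, 0f26ae4, 4b94404, 509f7e7, 885e26f, 8a37016, b8aaa85, da0d54e, ebb1526, f7cbd2e}.
Ancestors of b8aaa85: {09a211b, 0f26ae4, 509f7e7, 885e26f, 8a37016, b8aaa85, ebb1526, f7cbd2e}.
Common ancestors: {09a211b, 0f26ae4, 509f7e7, 885e26f, 8a37016, b8aaa85, ebb1526, f7cbd2e}.
Among these, b8aaa85 is not an ancestor of any other common ancestor — it is the merge base.

b8aaa85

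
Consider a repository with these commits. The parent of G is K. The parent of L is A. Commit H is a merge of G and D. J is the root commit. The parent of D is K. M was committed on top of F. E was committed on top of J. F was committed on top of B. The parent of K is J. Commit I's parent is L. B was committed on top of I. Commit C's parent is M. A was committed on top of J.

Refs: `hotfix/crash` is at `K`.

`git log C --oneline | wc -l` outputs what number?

Walking parent pointers from C: reachable set = {A, B, C, F, I, J, L, M}.
That is 8 commits.

8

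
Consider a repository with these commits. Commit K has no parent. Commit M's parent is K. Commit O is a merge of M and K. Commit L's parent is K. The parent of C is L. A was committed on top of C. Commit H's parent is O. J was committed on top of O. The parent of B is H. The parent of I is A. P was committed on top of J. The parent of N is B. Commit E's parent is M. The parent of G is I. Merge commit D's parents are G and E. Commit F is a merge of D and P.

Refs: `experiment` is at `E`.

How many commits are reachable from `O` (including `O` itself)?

3

Walking parent pointers from O: reachable set = {K, M, O}.
That is 3 commits.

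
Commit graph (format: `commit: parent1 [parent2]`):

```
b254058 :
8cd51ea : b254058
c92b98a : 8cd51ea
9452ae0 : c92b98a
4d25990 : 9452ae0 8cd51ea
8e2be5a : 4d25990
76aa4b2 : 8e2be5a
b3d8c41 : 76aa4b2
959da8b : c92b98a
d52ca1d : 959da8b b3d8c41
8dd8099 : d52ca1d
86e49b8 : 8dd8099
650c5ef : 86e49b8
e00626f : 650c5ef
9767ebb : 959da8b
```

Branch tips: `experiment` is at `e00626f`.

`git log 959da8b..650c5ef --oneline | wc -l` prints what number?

9

Reachable from 650c5ef: {4d25990, 650c5ef, 76aa4b2, 86e49b8, 8cd51ea, 8dd8099, 8e2be5a, 9452ae0, 959da8b, b254058, b3d8c41, c92b98a, d52ca1d}.
Reachable from 959da8b: {8cd51ea, 959da8b, b254058, c92b98a}.
In 650c5ef's history but not 959da8b's: {4d25990, 650c5ef, 76aa4b2, 86e49b8, 8dd8099, 8e2be5a, 9452ae0, b3d8c41, d52ca1d} — 9 commits.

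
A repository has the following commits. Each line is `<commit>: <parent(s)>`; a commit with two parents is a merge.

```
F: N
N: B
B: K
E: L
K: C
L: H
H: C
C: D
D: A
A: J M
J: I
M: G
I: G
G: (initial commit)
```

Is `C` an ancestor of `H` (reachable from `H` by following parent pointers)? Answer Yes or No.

Yes

Ancestors of H (commits reachable by following parents): {A, C, D, G, H, I, J, M}.
C is in that set, so it is an ancestor of H.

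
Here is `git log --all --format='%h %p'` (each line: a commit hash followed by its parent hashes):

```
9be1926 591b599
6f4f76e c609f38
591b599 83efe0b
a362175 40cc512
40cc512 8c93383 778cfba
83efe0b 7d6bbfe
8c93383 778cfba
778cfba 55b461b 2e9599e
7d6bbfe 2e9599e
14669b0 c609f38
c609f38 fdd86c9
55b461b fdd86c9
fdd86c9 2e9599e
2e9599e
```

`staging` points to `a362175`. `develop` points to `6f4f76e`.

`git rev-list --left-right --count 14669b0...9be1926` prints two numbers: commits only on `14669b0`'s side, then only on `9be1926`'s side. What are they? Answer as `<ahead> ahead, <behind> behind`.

Reachable from 14669b0: {14669b0, 2e9599e, c609f38, fdd86c9}.
Reachable from 9be1926: {2e9599e, 591b599, 7d6bbfe, 83efe0b, 9be1926}.
Only in 14669b0's history (ahead): {14669b0, c609f38, fdd86c9} — 3.
Only in 9be1926's history (behind): {591b599, 7d6bbfe, 83efe0b, 9be1926} — 4.

3 ahead, 4 behind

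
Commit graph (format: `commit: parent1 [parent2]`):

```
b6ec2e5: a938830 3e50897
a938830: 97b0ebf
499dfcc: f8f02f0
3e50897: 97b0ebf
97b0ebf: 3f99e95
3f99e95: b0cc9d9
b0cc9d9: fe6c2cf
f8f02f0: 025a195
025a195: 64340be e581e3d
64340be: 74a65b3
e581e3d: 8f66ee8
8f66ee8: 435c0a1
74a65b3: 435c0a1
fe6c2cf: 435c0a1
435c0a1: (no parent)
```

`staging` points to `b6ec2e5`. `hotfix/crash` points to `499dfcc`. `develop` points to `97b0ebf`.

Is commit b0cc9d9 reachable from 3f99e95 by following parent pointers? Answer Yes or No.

Yes

Ancestors of 3f99e95 (commits reachable by following parents): {3f99e95, 435c0a1, b0cc9d9, fe6c2cf}.
b0cc9d9 is in that set, so it is an ancestor of 3f99e95.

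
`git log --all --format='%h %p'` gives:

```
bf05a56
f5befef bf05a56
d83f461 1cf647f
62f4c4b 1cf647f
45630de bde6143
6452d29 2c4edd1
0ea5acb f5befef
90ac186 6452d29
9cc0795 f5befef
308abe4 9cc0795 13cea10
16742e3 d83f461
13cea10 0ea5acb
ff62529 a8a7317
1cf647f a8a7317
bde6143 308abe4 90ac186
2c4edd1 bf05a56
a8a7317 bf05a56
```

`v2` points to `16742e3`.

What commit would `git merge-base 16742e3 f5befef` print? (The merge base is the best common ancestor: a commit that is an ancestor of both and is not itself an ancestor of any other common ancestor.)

Ancestors of 16742e3: {16742e3, 1cf647f, a8a7317, bf05a56, d83f461}.
Ancestors of f5befef: {bf05a56, f5befef}.
Common ancestors: {bf05a56}.
The only common ancestor is bf05a56, so it is the merge base.

bf05a56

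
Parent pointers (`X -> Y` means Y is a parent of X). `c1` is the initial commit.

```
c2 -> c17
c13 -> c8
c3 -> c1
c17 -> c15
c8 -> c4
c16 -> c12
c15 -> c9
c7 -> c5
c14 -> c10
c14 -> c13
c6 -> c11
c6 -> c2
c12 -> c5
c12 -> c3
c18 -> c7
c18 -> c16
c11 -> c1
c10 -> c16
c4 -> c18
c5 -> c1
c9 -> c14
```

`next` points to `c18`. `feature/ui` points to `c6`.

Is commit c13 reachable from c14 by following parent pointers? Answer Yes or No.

Ancestors of c14 (commits reachable by following parents): {c1, c10, c12, c13, c14, c16, c18, c3, c4, c5, c7, c8}.
c13 is in that set, so it is an ancestor of c14.

Yes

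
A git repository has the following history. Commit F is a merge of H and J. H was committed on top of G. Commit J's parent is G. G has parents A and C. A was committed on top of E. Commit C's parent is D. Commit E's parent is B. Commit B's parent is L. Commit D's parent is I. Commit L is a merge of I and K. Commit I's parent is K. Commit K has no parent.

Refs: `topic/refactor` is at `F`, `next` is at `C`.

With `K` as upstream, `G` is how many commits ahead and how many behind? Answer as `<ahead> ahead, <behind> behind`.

8 ahead, 0 behind

Reachable from G: {A, B, C, D, E, G, I, K, L}.
Reachable from K: {K}.
Only in G's history (ahead): {A, B, C, D, E, G, I, L} — 8.
Only in K's history (behind): {} — 0.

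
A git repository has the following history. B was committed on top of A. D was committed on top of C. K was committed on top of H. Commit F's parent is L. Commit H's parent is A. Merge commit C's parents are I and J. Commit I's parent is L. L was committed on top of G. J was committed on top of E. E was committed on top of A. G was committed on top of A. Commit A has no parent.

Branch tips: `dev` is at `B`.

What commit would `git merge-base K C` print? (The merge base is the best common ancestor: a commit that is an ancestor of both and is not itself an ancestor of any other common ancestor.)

A

Ancestors of K: {A, H, K}.
Ancestors of C: {A, C, E, G, I, J, L}.
Common ancestors: {A}.
The only common ancestor is A, so it is the merge base.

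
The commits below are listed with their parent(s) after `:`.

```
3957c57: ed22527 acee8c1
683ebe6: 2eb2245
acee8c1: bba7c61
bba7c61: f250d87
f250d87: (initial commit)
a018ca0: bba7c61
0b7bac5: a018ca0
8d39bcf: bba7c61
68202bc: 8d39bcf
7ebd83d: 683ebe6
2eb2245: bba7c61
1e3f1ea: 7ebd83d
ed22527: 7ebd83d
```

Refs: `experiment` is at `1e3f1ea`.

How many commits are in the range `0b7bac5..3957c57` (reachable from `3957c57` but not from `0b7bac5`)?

6

Reachable from 3957c57: {2eb2245, 3957c57, 683ebe6, 7ebd83d, acee8c1, bba7c61, ed22527, f250d87}.
Reachable from 0b7bac5: {0b7bac5, a018ca0, bba7c61, f250d87}.
In 3957c57's history but not 0b7bac5's: {2eb2245, 3957c57, 683ebe6, 7ebd83d, acee8c1, ed22527} — 6 commits.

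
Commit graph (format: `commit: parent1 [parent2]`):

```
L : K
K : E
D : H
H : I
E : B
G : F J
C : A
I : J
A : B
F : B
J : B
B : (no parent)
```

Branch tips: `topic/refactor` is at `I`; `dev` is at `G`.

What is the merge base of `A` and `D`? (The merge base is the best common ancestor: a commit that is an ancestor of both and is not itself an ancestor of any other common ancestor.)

B

Ancestors of A: {A, B}.
Ancestors of D: {B, D, H, I, J}.
Common ancestors: {B}.
The only common ancestor is B, so it is the merge base.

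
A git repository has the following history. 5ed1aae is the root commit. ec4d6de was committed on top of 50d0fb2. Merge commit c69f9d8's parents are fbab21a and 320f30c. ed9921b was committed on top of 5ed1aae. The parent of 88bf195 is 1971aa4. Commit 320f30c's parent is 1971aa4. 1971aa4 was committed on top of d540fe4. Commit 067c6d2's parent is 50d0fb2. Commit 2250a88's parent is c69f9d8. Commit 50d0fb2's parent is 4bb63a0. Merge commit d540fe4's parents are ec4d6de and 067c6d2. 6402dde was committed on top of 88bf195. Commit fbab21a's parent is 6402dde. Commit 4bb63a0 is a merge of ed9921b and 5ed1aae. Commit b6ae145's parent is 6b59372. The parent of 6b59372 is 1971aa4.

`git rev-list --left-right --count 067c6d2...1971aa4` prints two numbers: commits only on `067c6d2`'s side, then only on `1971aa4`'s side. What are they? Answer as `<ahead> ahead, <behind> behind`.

0 ahead, 3 behind

Reachable from 067c6d2: {067c6d2, 4bb63a0, 50d0fb2, 5ed1aae, ed9921b}.
Reachable from 1971aa4: {067c6d2, 1971aa4, 4bb63a0, 50d0fb2, 5ed1aae, d540fe4, ec4d6de, ed9921b}.
Only in 067c6d2's history (ahead): {} — 0.
Only in 1971aa4's history (behind): {1971aa4, d540fe4, ec4d6de} — 3.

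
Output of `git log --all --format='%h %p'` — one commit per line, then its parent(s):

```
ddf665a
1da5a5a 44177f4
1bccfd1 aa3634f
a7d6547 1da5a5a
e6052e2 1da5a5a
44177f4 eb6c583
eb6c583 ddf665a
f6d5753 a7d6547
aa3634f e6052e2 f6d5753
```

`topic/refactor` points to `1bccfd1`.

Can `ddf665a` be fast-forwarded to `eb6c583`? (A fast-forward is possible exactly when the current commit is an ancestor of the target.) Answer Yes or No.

A fast-forward from ddf665a to eb6c583 is possible iff ddf665a is an ancestor of eb6c583.
Ancestors of eb6c583: {ddf665a, eb6c583}.
ddf665a is among them, so fast-forward is possible.

Yes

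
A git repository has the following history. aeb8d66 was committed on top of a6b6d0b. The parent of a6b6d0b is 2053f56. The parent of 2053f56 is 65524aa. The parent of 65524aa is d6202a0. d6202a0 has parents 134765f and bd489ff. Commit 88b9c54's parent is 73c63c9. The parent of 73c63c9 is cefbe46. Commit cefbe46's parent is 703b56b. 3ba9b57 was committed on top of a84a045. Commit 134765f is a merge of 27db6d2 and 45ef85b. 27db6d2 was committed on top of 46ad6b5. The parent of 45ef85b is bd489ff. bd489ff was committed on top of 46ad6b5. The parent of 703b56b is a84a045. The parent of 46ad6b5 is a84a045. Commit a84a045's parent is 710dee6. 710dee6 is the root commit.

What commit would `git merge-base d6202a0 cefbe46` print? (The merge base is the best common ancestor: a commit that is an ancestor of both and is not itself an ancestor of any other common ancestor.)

a84a045

Ancestors of d6202a0: {134765f, 27db6d2, 45ef85b, 46ad6b5, 710dee6, a84a045, bd489ff, d6202a0}.
Ancestors of cefbe46: {703b56b, 710dee6, a84a045, cefbe46}.
Common ancestors: {710dee6, a84a045}.
Among these, a84a045 is not an ancestor of any other common ancestor — it is the merge base.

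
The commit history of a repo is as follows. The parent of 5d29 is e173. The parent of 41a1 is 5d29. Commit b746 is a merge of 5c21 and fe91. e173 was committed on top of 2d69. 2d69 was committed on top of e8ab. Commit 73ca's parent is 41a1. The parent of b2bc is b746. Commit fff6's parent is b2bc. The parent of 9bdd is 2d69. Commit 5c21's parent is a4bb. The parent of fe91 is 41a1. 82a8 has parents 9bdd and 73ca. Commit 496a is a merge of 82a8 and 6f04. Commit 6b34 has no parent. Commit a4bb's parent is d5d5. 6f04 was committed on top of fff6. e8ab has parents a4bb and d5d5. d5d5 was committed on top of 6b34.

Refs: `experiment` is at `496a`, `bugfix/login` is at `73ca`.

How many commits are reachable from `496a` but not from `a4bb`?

15

Reachable from 496a: {2d69, 41a1, 496a, 5c21, 5d29, 6b34, 6f04, 73ca, 82a8, 9bdd, a4bb, b2bc, b746, d5d5, e173, e8ab, fe91, fff6}.
Reachable from a4bb: {6b34, a4bb, d5d5}.
In 496a's history but not a4bb's: {2d69, 41a1, 496a, 5c21, 5d29, 6f04, 73ca, 82a8, 9bdd, b2bc, b746, e173, e8ab, fe91, fff6} — 15 commits.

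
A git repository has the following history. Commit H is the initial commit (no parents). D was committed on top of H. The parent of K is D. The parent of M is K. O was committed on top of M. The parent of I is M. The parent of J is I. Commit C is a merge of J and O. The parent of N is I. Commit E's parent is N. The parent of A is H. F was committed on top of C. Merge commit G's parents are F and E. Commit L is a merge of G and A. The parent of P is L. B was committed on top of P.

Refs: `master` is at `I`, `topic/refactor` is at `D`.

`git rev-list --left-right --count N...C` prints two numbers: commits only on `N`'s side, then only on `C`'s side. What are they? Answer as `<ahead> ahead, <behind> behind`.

1 ahead, 3 behind

Reachable from N: {D, H, I, K, M, N}.
Reachable from C: {C, D, H, I, J, K, M, O}.
Only in N's history (ahead): {N} — 1.
Only in C's history (behind): {C, J, O} — 3.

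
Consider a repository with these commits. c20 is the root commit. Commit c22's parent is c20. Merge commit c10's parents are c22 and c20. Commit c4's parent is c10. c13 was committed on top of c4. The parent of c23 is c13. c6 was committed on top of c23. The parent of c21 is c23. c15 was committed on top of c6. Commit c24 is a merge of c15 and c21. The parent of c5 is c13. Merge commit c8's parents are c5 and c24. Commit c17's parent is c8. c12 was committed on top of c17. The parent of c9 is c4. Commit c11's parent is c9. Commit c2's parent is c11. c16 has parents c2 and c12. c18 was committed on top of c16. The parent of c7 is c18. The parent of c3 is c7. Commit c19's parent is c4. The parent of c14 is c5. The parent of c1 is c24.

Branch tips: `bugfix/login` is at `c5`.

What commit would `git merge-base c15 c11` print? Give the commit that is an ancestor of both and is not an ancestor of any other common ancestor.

Ancestors of c15: {c10, c13, c15, c20, c22, c23, c4, c6}.
Ancestors of c11: {c10, c11, c20, c22, c4, c9}.
Common ancestors: {c10, c20, c22, c4}.
Among these, c4 is not an ancestor of any other common ancestor — it is the merge base.

c4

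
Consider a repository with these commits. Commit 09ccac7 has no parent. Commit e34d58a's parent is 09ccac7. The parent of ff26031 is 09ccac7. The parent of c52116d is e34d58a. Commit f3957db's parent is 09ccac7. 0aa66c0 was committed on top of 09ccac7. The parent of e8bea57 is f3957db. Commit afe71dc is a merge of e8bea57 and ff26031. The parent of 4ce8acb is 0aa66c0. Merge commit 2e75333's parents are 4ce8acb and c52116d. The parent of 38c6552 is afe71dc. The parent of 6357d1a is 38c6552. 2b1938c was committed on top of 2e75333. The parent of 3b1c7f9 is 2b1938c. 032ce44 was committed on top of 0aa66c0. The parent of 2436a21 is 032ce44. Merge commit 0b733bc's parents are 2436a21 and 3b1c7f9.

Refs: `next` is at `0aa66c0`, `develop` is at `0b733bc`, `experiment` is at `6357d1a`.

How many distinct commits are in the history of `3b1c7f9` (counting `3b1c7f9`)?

8

Walking parent pointers from 3b1c7f9: reachable set = {09ccac7, 0aa66c0, 2b1938c, 2e75333, 3b1c7f9, 4ce8acb, c52116d, e34d58a}.
That is 8 commits.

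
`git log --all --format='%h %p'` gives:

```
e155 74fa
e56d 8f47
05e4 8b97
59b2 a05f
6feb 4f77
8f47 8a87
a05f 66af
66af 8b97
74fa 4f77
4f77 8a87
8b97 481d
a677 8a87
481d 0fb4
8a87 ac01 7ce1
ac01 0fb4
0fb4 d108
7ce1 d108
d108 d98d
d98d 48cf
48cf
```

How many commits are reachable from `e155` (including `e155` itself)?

10

Walking parent pointers from e155: reachable set = {0fb4, 48cf, 4f77, 74fa, 7ce1, 8a87, ac01, d108, d98d, e155}.
That is 10 commits.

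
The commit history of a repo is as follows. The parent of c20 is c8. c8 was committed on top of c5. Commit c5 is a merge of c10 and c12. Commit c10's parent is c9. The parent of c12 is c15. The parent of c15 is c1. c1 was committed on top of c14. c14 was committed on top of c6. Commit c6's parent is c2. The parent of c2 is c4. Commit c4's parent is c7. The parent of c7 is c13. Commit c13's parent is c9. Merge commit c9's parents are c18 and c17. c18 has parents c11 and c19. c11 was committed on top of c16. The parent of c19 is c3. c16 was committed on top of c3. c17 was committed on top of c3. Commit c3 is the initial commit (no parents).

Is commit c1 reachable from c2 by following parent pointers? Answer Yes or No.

No

Ancestors of c2: {c11, c13, c16, c17, c18, c19, c2, c3, c4, c7, c9}.
c1 is not in that set, so it is not an ancestor of c2.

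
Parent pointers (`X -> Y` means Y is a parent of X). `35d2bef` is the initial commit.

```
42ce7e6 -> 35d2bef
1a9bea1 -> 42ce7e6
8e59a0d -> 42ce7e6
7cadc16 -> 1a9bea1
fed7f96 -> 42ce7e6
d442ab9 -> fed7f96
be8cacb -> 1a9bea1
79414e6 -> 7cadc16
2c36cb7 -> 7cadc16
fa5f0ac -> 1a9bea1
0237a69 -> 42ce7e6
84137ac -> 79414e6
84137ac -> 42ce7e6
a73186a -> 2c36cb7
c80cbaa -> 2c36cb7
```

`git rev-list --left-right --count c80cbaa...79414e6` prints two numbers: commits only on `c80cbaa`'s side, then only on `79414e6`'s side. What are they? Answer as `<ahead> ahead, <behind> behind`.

2 ahead, 1 behind

Reachable from c80cbaa: {1a9bea1, 2c36cb7, 35d2bef, 42ce7e6, 7cadc16, c80cbaa}.
Reachable from 79414e6: {1a9bea1, 35d2bef, 42ce7e6, 79414e6, 7cadc16}.
Only in c80cbaa's history (ahead): {2c36cb7, c80cbaa} — 2.
Only in 79414e6's history (behind): {79414e6} — 1.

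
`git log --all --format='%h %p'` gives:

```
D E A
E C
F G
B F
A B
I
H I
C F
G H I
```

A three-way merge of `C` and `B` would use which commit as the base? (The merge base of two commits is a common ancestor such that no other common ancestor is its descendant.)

F

Ancestors of C: {C, F, G, H, I}.
Ancestors of B: {B, F, G, H, I}.
Common ancestors: {F, G, H, I}.
Among these, F is not an ancestor of any other common ancestor — it is the merge base.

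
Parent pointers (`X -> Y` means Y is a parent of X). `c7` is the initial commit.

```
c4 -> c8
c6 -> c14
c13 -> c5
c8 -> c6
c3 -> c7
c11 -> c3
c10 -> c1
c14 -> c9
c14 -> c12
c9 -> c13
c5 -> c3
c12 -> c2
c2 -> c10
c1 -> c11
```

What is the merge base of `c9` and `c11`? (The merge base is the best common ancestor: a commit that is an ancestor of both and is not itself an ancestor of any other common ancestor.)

Ancestors of c9: {c13, c3, c5, c7, c9}.
Ancestors of c11: {c11, c3, c7}.
Common ancestors: {c3, c7}.
Among these, c3 is not an ancestor of any other common ancestor — it is the merge base.

c3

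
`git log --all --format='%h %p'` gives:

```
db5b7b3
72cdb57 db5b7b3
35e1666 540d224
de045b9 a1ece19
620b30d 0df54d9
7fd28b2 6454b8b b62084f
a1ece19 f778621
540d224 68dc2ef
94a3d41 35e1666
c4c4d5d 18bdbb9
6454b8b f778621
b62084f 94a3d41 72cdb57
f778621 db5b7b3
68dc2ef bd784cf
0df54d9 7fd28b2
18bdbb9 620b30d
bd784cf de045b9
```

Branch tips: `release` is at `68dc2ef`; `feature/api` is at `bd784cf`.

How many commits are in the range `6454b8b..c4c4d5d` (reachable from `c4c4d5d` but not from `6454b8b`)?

Reachable from c4c4d5d: {0df54d9, 18bdbb9, 35e1666, 540d224, 620b30d, 6454b8b, 68dc2ef, 72cdb57, 7fd28b2, 94a3d41, a1ece19, b62084f, bd784cf, c4c4d5d, db5b7b3, de045b9, f778621}.
Reachable from 6454b8b: {6454b8b, db5b7b3, f778621}.
In c4c4d5d's history but not 6454b8b's: {0df54d9, 18bdbb9, 35e1666, 540d224, 620b30d, 68dc2ef, 72cdb57, 7fd28b2, 94a3d41, a1ece19, b62084f, bd784cf, c4c4d5d, de045b9} — 14 commits.

14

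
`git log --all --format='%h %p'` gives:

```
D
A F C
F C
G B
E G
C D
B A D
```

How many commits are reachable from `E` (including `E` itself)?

7

Walking parent pointers from E: reachable set = {A, B, C, D, E, F, G}.
That is 7 commits.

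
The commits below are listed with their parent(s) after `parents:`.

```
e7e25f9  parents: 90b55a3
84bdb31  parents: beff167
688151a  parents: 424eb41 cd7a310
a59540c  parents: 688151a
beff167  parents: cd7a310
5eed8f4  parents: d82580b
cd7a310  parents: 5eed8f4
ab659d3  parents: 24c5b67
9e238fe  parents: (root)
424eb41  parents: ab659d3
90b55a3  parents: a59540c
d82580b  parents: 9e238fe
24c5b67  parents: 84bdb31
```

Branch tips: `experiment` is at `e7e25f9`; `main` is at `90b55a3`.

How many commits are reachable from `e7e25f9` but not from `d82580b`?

Reachable from e7e25f9: {24c5b67, 424eb41, 5eed8f4, 688151a, 84bdb31, 90b55a3, 9e238fe, a59540c, ab659d3, beff167, cd7a310, d82580b, e7e25f9}.
Reachable from d82580b: {9e238fe, d82580b}.
In e7e25f9's history but not d82580b's: {24c5b67, 424eb41, 5eed8f4, 688151a, 84bdb31, 90b55a3, a59540c, ab659d3, beff167, cd7a310, e7e25f9} — 11 commits.

11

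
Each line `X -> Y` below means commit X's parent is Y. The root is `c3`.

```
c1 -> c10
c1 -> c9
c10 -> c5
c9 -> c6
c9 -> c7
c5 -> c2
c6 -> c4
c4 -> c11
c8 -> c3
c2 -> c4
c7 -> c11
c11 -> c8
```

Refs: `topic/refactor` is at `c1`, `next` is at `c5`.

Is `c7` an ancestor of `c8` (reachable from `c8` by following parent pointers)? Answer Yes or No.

Ancestors of c8: {c3, c8}.
c7 is not in that set, so it is not an ancestor of c8.

No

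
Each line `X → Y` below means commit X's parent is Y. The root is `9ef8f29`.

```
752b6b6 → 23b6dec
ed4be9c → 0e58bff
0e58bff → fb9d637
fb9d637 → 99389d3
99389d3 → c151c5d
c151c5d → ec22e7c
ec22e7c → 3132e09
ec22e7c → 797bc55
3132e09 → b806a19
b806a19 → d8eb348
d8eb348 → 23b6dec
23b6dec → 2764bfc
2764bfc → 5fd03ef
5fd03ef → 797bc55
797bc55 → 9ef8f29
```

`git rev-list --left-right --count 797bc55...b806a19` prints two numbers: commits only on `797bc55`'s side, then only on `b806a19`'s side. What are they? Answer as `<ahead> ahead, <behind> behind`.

0 ahead, 5 behind

Reachable from 797bc55: {797bc55, 9ef8f29}.
Reachable from b806a19: {23b6dec, 2764bfc, 5fd03ef, 797bc55, 9ef8f29, b806a19, d8eb348}.
Only in 797bc55's history (ahead): {} — 0.
Only in b806a19's history (behind): {23b6dec, 2764bfc, 5fd03ef, b806a19, d8eb348} — 5.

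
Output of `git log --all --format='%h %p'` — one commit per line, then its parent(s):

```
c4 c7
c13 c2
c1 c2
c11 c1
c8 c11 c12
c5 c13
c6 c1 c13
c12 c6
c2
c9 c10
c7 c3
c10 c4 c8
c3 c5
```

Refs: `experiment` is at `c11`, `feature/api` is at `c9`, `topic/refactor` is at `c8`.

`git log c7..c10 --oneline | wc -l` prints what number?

Reachable from c10: {c1, c10, c11, c12, c13, c2, c3, c4, c5, c6, c7, c8}.
Reachable from c7: {c13, c2, c3, c5, c7}.
In c10's history but not c7's: {c1, c10, c11, c12, c4, c6, c8} — 7 commits.

7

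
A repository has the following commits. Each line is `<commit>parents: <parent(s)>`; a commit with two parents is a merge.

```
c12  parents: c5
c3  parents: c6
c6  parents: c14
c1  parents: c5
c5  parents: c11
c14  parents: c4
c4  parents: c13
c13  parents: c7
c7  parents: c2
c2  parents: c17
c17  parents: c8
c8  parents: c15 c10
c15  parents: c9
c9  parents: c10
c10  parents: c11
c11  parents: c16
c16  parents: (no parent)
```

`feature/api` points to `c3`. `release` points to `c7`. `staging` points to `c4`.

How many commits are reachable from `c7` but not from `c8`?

Reachable from c7: {c10, c11, c15, c16, c17, c2, c7, c8, c9}.
Reachable from c8: {c10, c11, c15, c16, c8, c9}.
In c7's history but not c8's: {c17, c2, c7} — 3 commits.

3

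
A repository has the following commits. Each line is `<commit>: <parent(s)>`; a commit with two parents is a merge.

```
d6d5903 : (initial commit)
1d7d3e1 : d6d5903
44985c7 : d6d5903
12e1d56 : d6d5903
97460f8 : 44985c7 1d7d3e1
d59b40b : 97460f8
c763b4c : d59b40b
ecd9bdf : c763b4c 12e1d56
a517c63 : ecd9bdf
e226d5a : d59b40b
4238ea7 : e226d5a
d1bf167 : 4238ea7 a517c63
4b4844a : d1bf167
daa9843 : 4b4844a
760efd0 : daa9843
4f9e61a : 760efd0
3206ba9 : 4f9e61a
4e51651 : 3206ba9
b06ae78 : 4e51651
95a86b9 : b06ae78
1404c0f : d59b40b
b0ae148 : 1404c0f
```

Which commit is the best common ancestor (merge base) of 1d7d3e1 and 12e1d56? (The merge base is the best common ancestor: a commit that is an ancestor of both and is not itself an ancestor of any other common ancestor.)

d6d5903

Ancestors of 1d7d3e1: {1d7d3e1, d6d5903}.
Ancestors of 12e1d56: {12e1d56, d6d5903}.
Common ancestors: {d6d5903}.
The only common ancestor is d6d5903, so it is the merge base.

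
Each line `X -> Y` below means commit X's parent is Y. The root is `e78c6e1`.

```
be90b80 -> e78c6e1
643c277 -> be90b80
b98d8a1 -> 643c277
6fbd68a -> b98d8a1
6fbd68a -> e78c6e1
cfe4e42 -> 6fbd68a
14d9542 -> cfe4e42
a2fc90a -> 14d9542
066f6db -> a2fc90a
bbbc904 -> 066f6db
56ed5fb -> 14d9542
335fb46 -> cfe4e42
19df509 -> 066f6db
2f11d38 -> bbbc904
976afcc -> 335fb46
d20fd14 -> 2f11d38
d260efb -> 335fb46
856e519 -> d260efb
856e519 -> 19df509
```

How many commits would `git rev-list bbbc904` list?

10

Walking parent pointers from bbbc904: reachable set = {066f6db, 14d9542, 643c277, 6fbd68a, a2fc90a, b98d8a1, bbbc904, be90b80, cfe4e42, e78c6e1}.
That is 10 commits.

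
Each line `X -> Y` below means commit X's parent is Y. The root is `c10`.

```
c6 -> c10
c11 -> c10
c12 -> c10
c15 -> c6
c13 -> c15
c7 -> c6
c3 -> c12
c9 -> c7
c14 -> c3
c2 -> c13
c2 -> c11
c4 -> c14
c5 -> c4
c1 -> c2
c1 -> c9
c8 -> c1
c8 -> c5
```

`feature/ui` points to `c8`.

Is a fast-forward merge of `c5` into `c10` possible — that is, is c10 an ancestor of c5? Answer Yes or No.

Yes

A fast-forward from c10 to c5 is possible iff c10 is an ancestor of c5.
Ancestors of c5: {c10, c12, c14, c3, c4, c5}.
c10 is among them, so fast-forward is possible.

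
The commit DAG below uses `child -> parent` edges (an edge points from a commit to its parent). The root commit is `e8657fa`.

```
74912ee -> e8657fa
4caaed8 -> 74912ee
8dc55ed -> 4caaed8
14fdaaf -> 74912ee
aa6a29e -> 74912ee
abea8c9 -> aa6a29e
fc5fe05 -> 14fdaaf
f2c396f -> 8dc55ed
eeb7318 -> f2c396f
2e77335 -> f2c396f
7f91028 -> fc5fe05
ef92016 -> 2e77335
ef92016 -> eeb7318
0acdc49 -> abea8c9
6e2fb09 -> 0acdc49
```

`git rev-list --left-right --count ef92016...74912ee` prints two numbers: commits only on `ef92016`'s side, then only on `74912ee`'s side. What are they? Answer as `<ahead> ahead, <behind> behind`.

6 ahead, 0 behind

Reachable from ef92016: {2e77335, 4caaed8, 74912ee, 8dc55ed, e8657fa, eeb7318, ef92016, f2c396f}.
Reachable from 74912ee: {74912ee, e8657fa}.
Only in ef92016's history (ahead): {2e77335, 4caaed8, 8dc55ed, eeb7318, ef92016, f2c396f} — 6.
Only in 74912ee's history (behind): {} — 0.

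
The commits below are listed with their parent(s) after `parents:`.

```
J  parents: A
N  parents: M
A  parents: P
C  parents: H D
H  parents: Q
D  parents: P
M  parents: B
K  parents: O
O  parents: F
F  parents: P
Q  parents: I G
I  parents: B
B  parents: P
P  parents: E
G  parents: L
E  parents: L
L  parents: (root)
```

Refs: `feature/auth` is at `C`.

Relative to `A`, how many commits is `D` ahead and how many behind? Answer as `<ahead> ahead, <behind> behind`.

Reachable from D: {D, E, L, P}.
Reachable from A: {A, E, L, P}.
Only in D's history (ahead): {D} — 1.
Only in A's history (behind): {A} — 1.

1 ahead, 1 behind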